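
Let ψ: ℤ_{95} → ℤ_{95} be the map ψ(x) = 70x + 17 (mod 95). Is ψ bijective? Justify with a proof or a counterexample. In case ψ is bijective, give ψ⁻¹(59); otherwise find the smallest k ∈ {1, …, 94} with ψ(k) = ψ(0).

19

Recall: ψ is injective if ψ(u) = ψ(v) implies u = v.
We have gcd(70, 95) = 5 > 1. Taking u = 0 and v = 19: ψ(0) = 17 and ψ(19) = 70·19 + 17 = 1347 ≡ 17 (mod 95).
So ψ(0) = ψ(19) while 0 ≠ 19, therefore ψ is not injective, hence not bijective.
Since ψ is not bijective, we find the least positive k with ψ(k) = ψ(0): this means 70k ≡ 0 (mod 95), i.e. 95 ∣ 70k. Since gcd(70, 95) = 5, dividing through by 5 this holds exactly when 19 ∣ 14k, and as gcd(14, 19) = 1, exactly when 19 ∣ k.
The smallest positive such k is 19.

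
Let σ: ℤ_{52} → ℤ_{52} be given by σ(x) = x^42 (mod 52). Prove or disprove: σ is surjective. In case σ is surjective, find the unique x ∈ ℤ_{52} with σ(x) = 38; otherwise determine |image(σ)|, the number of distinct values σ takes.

σ(1) = 1^42 = 1.
σ(3): Repeated squaring mod 52: 3^1 ≡ 3, 3^2 ≡ 3² = 9, 3^4 ≡ 9² = 81 ≡ 29, 3^8 ≡ 29² = 841 ≡ 9, 3^16 ≡ 9² = 81 ≡ 29, 3^32 ≡ 29² = 841 ≡ 9. Since 42 = 32 + 8 + 2, 3^42 ≡ 9·9·9: 9·9 = 81 ≡ 29, then 29·9 = 261 ≡ 1. So 3^42 ≡ 1 (mod 52).
So σ(1) = σ(3) = 1 while 1 ≠ 3, hence σ is not injective.
A non-injective map from the 52-element set ℤ_{52} to itself takes at most 51 distinct values, so it cannot be surjective. Thus σ is not surjective.
Since σ is not surjective, we determine |image(σ)|. Computing x^42 mod 52 for each x (by repeated squaring, reducing mod 52 at every step), the values σ(0), σ(1), …, σ(51) are: 0, 1, 12, 1, 40, 25, 12, 25, 12, 1, 40, 25, 40, 13, 40, 25, 40, 1, 12, 25, 12, 25, 40, 1, 12, 1, 0, 1, 12, 1, 40, 25, 12, 25, 12, 1, 40, 25, 40, 13, 40, 25, 40, 1, 12, 25, 12, 25, 40, 1, 12, 1.
The distinct values are {0, 1, 12, 13, 25, 40}; there are 6 of them.

6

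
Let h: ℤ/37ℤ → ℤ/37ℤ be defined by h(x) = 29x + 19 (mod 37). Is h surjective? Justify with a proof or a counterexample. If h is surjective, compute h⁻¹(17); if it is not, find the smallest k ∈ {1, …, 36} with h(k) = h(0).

Since gcd(29, 37) = 1, 29 is invertible modulo 37. Euclid's algorithm: 37 = 1·29 + 8, 29 = 3·8 + 5, 8 = 1·5 + 3, 5 = 1·3 + 2, 3 = 1·2 + 1; back-substituting gives 1 = 23·29 − 18·37, so 29⁻¹ ≡ 23 (mod 37).
For any y ∈ ℤ/37ℤ, x = 23(y − 19) mod 37 satisfies h(x) = 29·23(y − 19) + 19 ≡ y (since 29·23 ≡ 1 mod 37). So every y has a preimage.
Therefore h is surjective.
Since h is surjective, we compute h⁻¹(17): solve 29x + 19 ≡ 17 (mod 37), i.e. 29x ≡ 35 (mod 37).
Multiplying by 29⁻¹ = 23 gives x ≡ 23·35 = 805 = 21·37 + 28 ≡ 28 (mod 37).
Check: h(28) = 29·28 + 19 = 831 = 22·37 + 17 ≡ 17 (mod 37).

28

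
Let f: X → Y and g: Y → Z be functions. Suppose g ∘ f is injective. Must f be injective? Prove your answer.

injective

Suppose f(s) = f(t). Applying g: (g ∘ f)(s) = (g ∘ f)(t). Since g ∘ f is injective, s = t. So f is injective.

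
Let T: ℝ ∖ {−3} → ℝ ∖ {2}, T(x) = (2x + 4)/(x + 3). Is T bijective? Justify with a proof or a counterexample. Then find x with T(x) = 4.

Suppose T(s) = T(t). Cross-multiplying: (2s + 4)(t + 3) = (2t + 4)(s + 3).
Expanding both sides and cancelling the symmetric terms leaves 2·(s − t) = 0. Since 2 ≠ 0, s = t. Therefore T is injective.
For any y ≠ 2, solving y(x + 3) = 2x + 4 for x gives a well-defined x ≠ −3. So T is surjective.
So T is bijective.
Solving T(x) = 4: cross-multiplying gives 2x + 4 = 4(x + 3), which rearranges to −2x = 8, so x = −4.

-4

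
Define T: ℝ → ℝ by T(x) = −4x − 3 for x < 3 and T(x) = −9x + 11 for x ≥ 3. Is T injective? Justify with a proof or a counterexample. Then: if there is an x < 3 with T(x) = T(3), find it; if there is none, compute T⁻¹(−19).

10/3

Both pieces are strictly decreasing (slopes −4 and −9), so each is injective on its own interval.
The left piece maps (−∞, 3) onto (−15, ∞); the right piece maps [3, ∞) onto (−∞, −16].
These images are disjoint, so no value is attained by both pieces. Therefore T is injective.
Because the two images are disjoint, no x < 3 has T(x) = T(3), so we compute T⁻¹(−19): −19 lies in (−∞, −16], so solve −9x + 11 = −19: x = (−19 − 11)/(−9) = 10/3.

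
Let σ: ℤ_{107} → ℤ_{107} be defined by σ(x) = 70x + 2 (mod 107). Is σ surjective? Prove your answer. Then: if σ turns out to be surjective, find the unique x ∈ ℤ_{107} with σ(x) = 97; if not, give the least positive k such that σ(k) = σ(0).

9

Since gcd(70, 107) = 1, 70 is invertible modulo 107. Euclid's algorithm: 107 = 1·70 + 37, 70 = 1·37 + 33, 37 = 1·33 + 4, 33 = 8·4 + 1; back-substituting gives 1 = 26·70 − 17·107, so 70⁻¹ ≡ 26 (mod 107).
For any y ∈ ℤ_{107}, x = 26(y − 2) mod 107 satisfies σ(x) = 70·26(y − 2) + 2 ≡ y (since 70·26 ≡ 1 mod 107). So every y has a preimage.
Thus σ is surjective.
Since σ is surjective, we compute σ⁻¹(97): solve 70x + 2 ≡ 97 (mod 107), i.e. 70x ≡ 95 (mod 107).
Multiplying by 70⁻¹ = 26 gives x ≡ 26·95 = 2470 = 23·107 + 9 ≡ 9 (mod 107).
Check: σ(9) = 70·9 + 2 = 632 = 5·107 + 97 ≡ 97 (mod 107).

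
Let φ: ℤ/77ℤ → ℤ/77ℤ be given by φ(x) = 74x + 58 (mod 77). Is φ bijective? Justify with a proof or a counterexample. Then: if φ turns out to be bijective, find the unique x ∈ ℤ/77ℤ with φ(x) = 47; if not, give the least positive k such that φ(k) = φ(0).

If φ(a) = φ(b), then 74a ≡ 74b (mod 77). Because gcd(74, 77) = 1, we may cancel 74 to get a ≡ b (mod 77).
We now compute 74⁻¹ mod 77 explicitly. Euclid's algorithm: 77 = 1·74 + 3, 74 = 24·3 + 2, 3 = 1·2 + 1; back-substituting gives 1 = 51·74 − 49·77, so 74⁻¹ ≡ 51 (mod 77).
For any y ∈ ℤ/77ℤ, x = 51(y − 58) mod 77 satisfies φ(x) = 74·51(y − 58) + 58 ≡ y (since 74·51 ≡ 1 mod 77). So every y has a preimage.
Hence φ is bijective.
Since φ is bijective, we find φ⁻¹(47): we need 74x ≡ 47 − 58 ≡ 66 (mod 77). Using 74⁻¹ = 51: x ≡ 51·66 = 3366 = 43·77 + 55, so x = 55.
Check: φ(55) = 74·55 + 58 = 4128 = 53·77 + 47 ≡ 47 (mod 77).

55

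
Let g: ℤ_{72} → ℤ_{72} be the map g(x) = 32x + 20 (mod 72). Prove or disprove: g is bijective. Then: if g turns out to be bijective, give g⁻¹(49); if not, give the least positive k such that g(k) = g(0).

9

We have gcd(32, 72) = 8 > 1. Taking u = 0 and v = 9: g(0) = 20 and g(9) = 32·9 + 20 = 308 ≡ 20 (mod 72).
So g(0) = g(9) while 0 ≠ 9, so g is not injective, hence not bijective.
Since g is not bijective, we find the least positive k with g(k) = g(0): this means 32k ≡ 0 (mod 72), i.e. 72 ∣ 32k. Since gcd(32, 72) = 8, dividing through by 8 this holds exactly when 9 ∣ 4k, and as gcd(4, 9) = 1, exactly when 9 ∣ k.
The smallest positive such k is 9.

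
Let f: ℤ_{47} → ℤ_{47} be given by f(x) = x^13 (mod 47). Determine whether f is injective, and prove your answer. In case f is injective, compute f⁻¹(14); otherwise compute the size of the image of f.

2

Since 47 is prime, the nonzero elements of ℤ_{47} form a cyclic group of order 46.
As gcd(13, 46) = 1, raising to the 13th power is a bijection on this group: if s^13 ≡ t^13 then (st^{−1})^13 = 1, and the only element of order dividing gcd(13, 46) = 1 is 1, so s = t.
With f(0) = 0 this makes f injective on all of ℤ_{47}, hence bijective (finite equal-size domain and codomain). In particular f is injective.
Since f is injective, we find the preimage of 14. The inverse of x ↦ x^13 on (ℤ_{47})^× is x ↦ x^39, because 13·39 = 507 = 11·46 + 1 ≡ 1 (mod 46) and x^{46} = 1 for x ≠ 0 (Fermat). So f⁻¹(14) = 14^39 mod 47.
Repeated squaring mod 47: 14^1 ≡ 14, 14^2 ≡ 14² = 196 ≡ 8, 14^4 ≡ 8² = 64 ≡ 17, 14^8 ≡ 17² = 289 ≡ 7, 14^16 ≡ 7² = 49 ≡ 2, 14^32 ≡ 2² = 4. Since 39 = 32 + 4 + 2 + 1, 14^39 ≡ 4·17·8·14: 4·17 = 68 ≡ 21, then 21·8 = 168 ≡ 27, then 27·14 = 378 ≡ 2. So 14^39 ≡ 2 (mod 47).
Hence f⁻¹(14) = 2.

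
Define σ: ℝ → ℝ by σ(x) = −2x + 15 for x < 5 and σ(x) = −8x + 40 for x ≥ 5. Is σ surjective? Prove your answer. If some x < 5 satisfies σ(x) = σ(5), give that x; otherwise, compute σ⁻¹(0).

Both pieces are strictly decreasing (slopes −2 and −8), so each is injective on its own interval.
The left piece maps (−∞, 5) onto (5, ∞); the right piece maps [5, ∞) onto (−∞, 0].
The union (5, ∞) ∪ (−∞, 0] omits the interval between 5 and 0; in particular 5 has no preimage. So σ is not surjective.
Because the two images are disjoint, no x < 5 has σ(x) = σ(5), so we compute σ⁻¹(0): 0 lies in (−∞, 0], so solve −8x + 40 = 0: x = (0 − 40)/(−8) = 5.

5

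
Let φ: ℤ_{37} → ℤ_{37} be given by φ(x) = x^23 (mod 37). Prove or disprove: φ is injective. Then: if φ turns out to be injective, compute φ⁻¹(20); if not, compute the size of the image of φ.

Since 37 is prime, the nonzero elements of ℤ_{37} form a cyclic group of order 36.
As gcd(23, 36) = 1, raising to the 23rd power is a bijection on this group: if s^23 ≡ t^23 then (st^{−1})^23 = 1, and the only element of order dividing gcd(23, 36) = 1 is 1, so s = t.
With φ(0) = 0 this makes φ injective on all of ℤ_{37}, hence bijective (finite equal-size domain and codomain). In particular φ is injective.
Since φ is injective, we find the preimage of 20. The inverse of x ↦ x^23 on (ℤ_{37})^× is x ↦ x^11, because 23·11 = 253 = 7·36 + 1 ≡ 1 (mod 36) and x^{36} = 1 for x ≠ 0 (Fermat). So φ⁻¹(20) = 20^11 mod 37.
Repeated squaring mod 37: 20^1 ≡ 20, 20^2 ≡ 20² = 400 ≡ 30, 20^4 ≡ 30² = 900 ≡ 12, 20^8 ≡ 12² = 144 ≡ 33. Since 11 = 8 + 2 + 1, 20^11 ≡ 33·30·20: 33·30 = 990 ≡ 28, then 28·20 = 560 ≡ 5. So 20^11 ≡ 5 (mod 37).
Hence φ⁻¹(20) = 5.

5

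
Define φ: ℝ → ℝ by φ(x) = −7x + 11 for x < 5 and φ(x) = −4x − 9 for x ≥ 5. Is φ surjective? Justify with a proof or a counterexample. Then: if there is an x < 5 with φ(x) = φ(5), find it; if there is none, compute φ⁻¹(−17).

4

Both pieces are strictly decreasing (slopes −7 and −4), so each is injective on its own interval.
The left piece maps (−∞, 5) onto (−24, ∞); the right piece maps [5, ∞) onto (−∞, −29].
The union (−24, ∞) ∪ (−∞, −29] omits the interval between −24 and −29; in particular −24 has no preimage. So φ is not surjective.
Because the two images are disjoint, no x < 5 has φ(x) = φ(5), so we compute φ⁻¹(−17): −17 lies in (−24, ∞), so solve −7x + 11 = −17: x = (−17 − 11)/(−7) = 4.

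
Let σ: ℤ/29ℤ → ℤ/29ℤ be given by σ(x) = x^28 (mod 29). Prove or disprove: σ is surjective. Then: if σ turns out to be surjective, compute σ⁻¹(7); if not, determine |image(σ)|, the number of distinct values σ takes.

2

σ(1) = 1^28 = 1.
σ(2): Repeated squaring mod 29: 2^1 ≡ 2, 2^2 ≡ 2² = 4, 2^4 ≡ 4² = 16, 2^8 ≡ 16² = 256 ≡ 24, 2^16 ≡ 24² = 576 ≡ 25. Since 28 = 16 + 8 + 4, 2^28 ≡ 25·24·16: 25·24 = 600 ≡ 20, then 20·16 = 320 ≡ 1. So 2^28 ≡ 1 (mod 29).
So σ(1) = σ(2) = 1 while 1 ≠ 2, thus σ is not injective.
A non-injective map from the 29-element set ℤ/29ℤ to itself takes at most 28 distinct values, so it cannot be surjective. Therefore σ is not surjective.
Since σ is not surjective, we determine |image(σ)|. Computing x^28 mod 29 for each x (by repeated squaring, reducing mod 29 at every step), the values σ(0), σ(1), …, σ(28) are: 0, 1, 1, 1, 1, 1, 1, 1, 1, 1, 1, 1, 1, 1, 1, 1, 1, 1, 1, 1, 1, 1, 1, 1, 1, 1, 1, 1, 1.
The distinct values are {0, 1}; there are 2 of them.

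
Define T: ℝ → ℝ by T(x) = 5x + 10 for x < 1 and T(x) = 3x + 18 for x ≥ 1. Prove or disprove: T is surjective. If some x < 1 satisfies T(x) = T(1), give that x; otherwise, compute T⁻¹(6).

-4/5

Both pieces are strictly increasing (slopes 5 and 3), so each is injective on its own interval.
The left piece maps (−∞, 1) onto (−∞, 15); the right piece maps [1, ∞) onto [21, ∞).
The union (−∞, 15) ∪ [21, ∞) omits the interval between 15 and 21; in particular 15 has no preimage. So T is not surjective.
Because the two images are disjoint, no x < 1 has T(x) = T(1), so we compute T⁻¹(6): 6 lies in (−∞, 15), so solve 5x + 10 = 6: x = (6 − 10)/5 = −4/5.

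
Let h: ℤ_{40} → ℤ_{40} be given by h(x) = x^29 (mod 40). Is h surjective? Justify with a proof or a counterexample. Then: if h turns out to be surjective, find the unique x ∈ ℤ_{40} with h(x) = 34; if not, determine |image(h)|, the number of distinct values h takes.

h(0) = 0^29 = 0.
h(10): Repeated squaring mod 40: 10^1 ≡ 10, 10^2 ≡ 10² = 100 ≡ 20, 10^4 ≡ 20² = 400 ≡ 0, 10^8 ≡ 0² = 0, 10^16 ≡ 0² = 0. Since 29 = 16 + 8 + 4 + 1, 10^29 ≡ 0·0·0·10: 0·0 = 0, then 0·0 = 0, then 0·10 = 0. So 10^29 ≡ 0 (mod 40).
So h(0) = h(10) = 0 while 0 ≠ 10, hence h is not injective.
A non-injective map from the 40-element set ℤ_{40} to itself takes at most 39 distinct values, so it cannot be surjective. Hence h is not surjective.
Since h is not surjective, we determine |image(h)|. Computing x^29 mod 40 for each x (by repeated squaring, reducing mod 40 at every step), the values h(0), h(1), …, h(39) are: 0, 1, 32, 3, 24, 5, 16, 7, 8, 9, 0, 11, 32, 13, 24, 15, 16, 17, 8, 19, 0, 21, 32, 23, 24, 25, 16, 27, 8, 29, 0, 31, 32, 33, 24, 35, 16, 37, 8, 39.
The distinct values are {0, 1, 3, 5, 7, 8, 9, 11, 13, 15, 16, 17, 19, 21, 23, 24, 25, 27, 29, 31, 32, 33, 35, 37, 39}; there are 25 of them.

25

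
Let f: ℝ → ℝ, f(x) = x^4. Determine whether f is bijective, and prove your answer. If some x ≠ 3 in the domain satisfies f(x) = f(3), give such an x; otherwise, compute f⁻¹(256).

-3

f(3) = 81 = (−3)^4 = f(−3) (since 4 is even), with 3 ≠ −3. So f is not injective, hence not bijective.
For the follow-up, such an x exists: taking x = −3 ∈ ℝ gives f(−3) = 81 = f(3) with −3 ≠ 3.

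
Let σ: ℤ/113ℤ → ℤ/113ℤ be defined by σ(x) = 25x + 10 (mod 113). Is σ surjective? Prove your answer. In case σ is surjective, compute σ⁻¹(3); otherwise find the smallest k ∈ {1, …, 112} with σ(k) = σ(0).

63

Recall: σ is surjective if every y in the codomain equals σ(x) for some x in the domain.
Since gcd(25, 113) = 1, 25 is invertible modulo 113. Euclid's algorithm: 113 = 4·25 + 13, 25 = 1·13 + 12, 13 = 1·12 + 1; back-substituting gives 1 = 104·25 − 23·113, so 25⁻¹ ≡ 104 (mod 113).
For any y ∈ ℤ/113ℤ, x = 104(y − 10) mod 113 satisfies σ(x) = 25·104(y − 10) + 10 ≡ y (since 25·104 ≡ 1 mod 113). So every y has a preimage.
Therefore σ is surjective.
Since σ is surjective, we find σ⁻¹(3): we need 25x ≡ 3 − 10 ≡ 106 (mod 113). Using 25⁻¹ = 104: x ≡ 104·106 = 11024 = 97·113 + 63, so x = 63.
Check: σ(63) = 25·63 + 10 = 1585 = 14·113 + 3 ≡ 3 (mod 113).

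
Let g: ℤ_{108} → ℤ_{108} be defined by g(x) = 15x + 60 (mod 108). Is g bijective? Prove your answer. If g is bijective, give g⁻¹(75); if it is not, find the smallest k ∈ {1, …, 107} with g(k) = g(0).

36

We have gcd(15, 108) = 3 > 1. Taking a = 0 and b = 36: g(0) = 60 and g(36) = 15·36 + 60 = 600 ≡ 60 (mod 108).
So g(0) = g(36) while 0 ≠ 36, so g is not injective, hence not bijective.
Since g is not bijective, we find the least positive k with g(k) = g(0): this means 15k ≡ 0 (mod 108), i.e. 108 ∣ 15k. Since gcd(15, 108) = 3, dividing through by 3 this holds exactly when 36 ∣ 5k, and as gcd(5, 36) = 1, exactly when 36 ∣ k.
The smallest positive such k is 36.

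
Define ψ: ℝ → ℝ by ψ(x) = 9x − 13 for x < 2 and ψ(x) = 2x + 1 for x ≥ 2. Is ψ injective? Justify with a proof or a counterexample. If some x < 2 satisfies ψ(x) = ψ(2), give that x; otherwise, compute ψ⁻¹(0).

13/9

Both pieces are strictly increasing (slopes 9 and 2), so each is injective on its own interval.
The left piece maps (−∞, 2) onto (−∞, 5); the right piece maps [2, ∞) onto [5, ∞).
These images are disjoint, so no value is attained by both pieces. Hence ψ is injective.
Because the two images are disjoint, no x < 2 has ψ(x) = ψ(2), so we compute ψ⁻¹(0): 0 lies in (−∞, 5), so solve 9x − 13 = 0: x = (0 + 13)/9 = 13/9.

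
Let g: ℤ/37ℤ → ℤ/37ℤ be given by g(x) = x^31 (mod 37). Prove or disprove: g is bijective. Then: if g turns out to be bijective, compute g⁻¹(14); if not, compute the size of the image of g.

23

Since 37 is prime, the nonzero elements of ℤ/37ℤ form a cyclic group of order 36.
As gcd(31, 36) = 1, raising to the 31st power is a bijection on this group: if s^31 ≡ t^31 then (st^{−1})^31 = 1, and the only element of order dividing gcd(31, 36) = 1 is 1, so s = t.
With g(0) = 0 this makes g injective on all of ℤ/37ℤ, hence bijective (finite equal-size domain and codomain). In particular g is bijective.
Since g is bijective, we find the preimage of 14. The inverse of x ↦ x^31 on (ℤ/37ℤ)^× is x ↦ x^7, because 31·7 = 217 = 6·36 + 1 ≡ 1 (mod 36) and x^{36} = 1 for x ≠ 0 (Fermat). So g⁻¹(14) = 14^7 mod 37.
Repeated squaring mod 37: 14^1 ≡ 14, 14^2 ≡ 14² = 196 ≡ 11, 14^4 ≡ 11² = 121 ≡ 10. Since 7 = 4 + 2 + 1, 14^7 ≡ 10·11·14: 10·11 = 110 ≡ 36, then 36·14 = 504 ≡ 23. So 14^7 ≡ 23 (mod 37).
Hence g⁻¹(14) = 23.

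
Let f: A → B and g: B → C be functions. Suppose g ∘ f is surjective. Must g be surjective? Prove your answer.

surjective

Let c ∈ C. Since g ∘ f is surjective, some a ∈ A has g(f(a)) = c. Then b = f(a) ∈ B satisfies g(b) = c. So g is surjective.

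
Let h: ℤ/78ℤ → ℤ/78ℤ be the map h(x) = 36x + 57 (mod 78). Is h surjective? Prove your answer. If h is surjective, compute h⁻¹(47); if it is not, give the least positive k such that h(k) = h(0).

Since gcd(36, 78) = 6, we have 36x ≡ 0 (mod 6) for all x, so h(x) ≡ 3 (mod 6).
But 0 ≢ 3 (mod 6), so 0 ∈ ℤ/78ℤ has no preimage. Therefore h is not surjective.
Since h is not surjective, we find the least positive k with h(k) = h(0): this means 36k ≡ 0 (mod 78), i.e. 78 ∣ 36k. Since gcd(36, 78) = 6, dividing through by 6 this holds exactly when 13 ∣ 6k, and as gcd(6, 13) = 1, exactly when 13 ∣ k.
The smallest positive such k is 13.

13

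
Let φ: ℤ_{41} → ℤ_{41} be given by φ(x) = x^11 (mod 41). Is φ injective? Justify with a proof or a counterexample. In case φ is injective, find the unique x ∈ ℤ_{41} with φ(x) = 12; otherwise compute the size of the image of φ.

Since 41 is prime, the nonzero elements of ℤ_{41} form a cyclic group of order 40.
As gcd(11, 40) = 1, raising to the 11th power is a bijection on this group: if x_1^11 ≡ x_2^11 then (x_1x_2^{−1})^11 = 1, and the only element of order dividing gcd(11, 40) = 1 is 1, so x_1 = x_2.
With φ(0) = 0 this makes φ injective on all of ℤ_{41}, hence bijective (finite equal-size domain and codomain). In particular φ is injective.
Since φ is injective, we find the preimage of 12. The inverse of x ↦ x^11 on (ℤ_{41})^× is x ↦ x^11, because 11·11 = 121 = 3·40 + 1 ≡ 1 (mod 40) and x^{40} = 1 for x ≠ 0 (Fermat). So φ⁻¹(12) = 12^11 mod 41.
Repeated squaring mod 41: 12^1 ≡ 12, 12^2 ≡ 12² = 144 ≡ 21, 12^4 ≡ 21² = 441 ≡ 31, 12^8 ≡ 31² = 961 ≡ 18. Since 11 = 8 + 2 + 1, 12^11 ≡ 18·21·12: 18·21 = 378 ≡ 9, then 9·12 = 108 ≡ 26. So 12^11 ≡ 26 (mod 41).
Hence φ⁻¹(12) = 26.

26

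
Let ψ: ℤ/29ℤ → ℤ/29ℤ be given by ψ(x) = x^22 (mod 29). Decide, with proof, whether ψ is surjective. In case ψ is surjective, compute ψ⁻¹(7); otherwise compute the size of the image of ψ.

15

ψ(14): Repeated squaring mod 29: 14^1 ≡ 14, 14^2 ≡ 14² = 196 ≡ 22, 14^4 ≡ 22² = 484 ≡ 20, 14^8 ≡ 20² = 400 ≡ 23, 14^16 ≡ 23² = 529 ≡ 7. Since 22 = 16 + 4 + 2, 14^22 ≡ 7·20·22: 7·20 = 140 ≡ 24, then 24·22 = 528 ≡ 6. So 14^22 ≡ 6 (mod 29).
ψ(15): Repeated squaring mod 29: 15^1 ≡ 15, 15^2 ≡ 15² = 225 ≡ 22, 15^4 ≡ 22² = 484 ≡ 20, 15^8 ≡ 20² = 400 ≡ 23, 15^16 ≡ 23² = 529 ≡ 7. Since 22 = 16 + 4 + 2, 15^22 ≡ 7·20·22: 7·20 = 140 ≡ 24, then 24·22 = 528 ≡ 6. So 15^22 ≡ 6 (mod 29).
So ψ(14) = ψ(15) = 6 while 14 ≠ 15, hence ψ is not injective.
A non-injective map from the 29-element set ℤ/29ℤ to itself takes at most 28 distinct values, so it cannot be surjective. Therefore ψ is not surjective.
Since ψ is not surjective, we determine |image(ψ)|. Computing x^22 mod 29 for each x (by repeated squaring, reducing mod 29 at every step), the values ψ(0), ψ(1), …, ψ(28) are: 0, 1, 5, 22, 25, 24, 23, 7, 9, 20, 4, 13, 28, 16, 6, 6, 16, 28, 13, 4, 20, 9, 7, 23, 24, 25, 22, 5, 1.
The distinct values are {0, 1, 4, 5, 6, 7, 9, 13, 16, 20, 22, 23, 24, 25, 28}; there are 15 of them.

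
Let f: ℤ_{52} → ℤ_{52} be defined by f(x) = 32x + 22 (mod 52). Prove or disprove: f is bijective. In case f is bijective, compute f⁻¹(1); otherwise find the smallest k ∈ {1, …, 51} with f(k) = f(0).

We have gcd(32, 52) = 4 > 1. Taking a = 0 and b = 13: f(0) = 22 and f(13) = 32·13 + 22 = 438 ≡ 22 (mod 52).
So f(0) = f(13) while 0 ≠ 13, thus f is not injective, hence not bijective.
Since f is not bijective, we find the least positive k with f(k) = f(0): this means 32k ≡ 0 (mod 52), i.e. 52 ∣ 32k. Since gcd(32, 52) = 4, dividing through by 4 this holds exactly when 13 ∣ 8k, and as gcd(8, 13) = 1, exactly when 13 ∣ k.
The smallest positive such k is 13.

13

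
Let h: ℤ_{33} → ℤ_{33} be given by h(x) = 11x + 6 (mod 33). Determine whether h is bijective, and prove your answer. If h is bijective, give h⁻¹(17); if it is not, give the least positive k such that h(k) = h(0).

3

Recall: h is injective when h(x_1) = h(x_2) forces x_1 = x_2.
We have gcd(11, 33) = 11 > 1. Taking x_1 = 0 and x_2 = 3: h(0) = 6 and h(3) = 11·3 + 6 = 39 ≡ 6 (mod 33).
So h(0) = h(3) while 0 ≠ 3, so h is not injective, hence not bijective.
Since h is not bijective, we find the least positive k with h(k) = h(0): this means 11k ≡ 0 (mod 33), i.e. 33 ∣ 11k. Since gcd(11, 33) = 11, dividing through by 11 this holds exactly when 3 ∣ k.
The smallest positive such k is 3.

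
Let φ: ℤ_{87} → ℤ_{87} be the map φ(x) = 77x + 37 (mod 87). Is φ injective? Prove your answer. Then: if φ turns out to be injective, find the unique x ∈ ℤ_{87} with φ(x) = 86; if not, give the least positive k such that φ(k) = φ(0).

56

Suppose φ(s) = φ(t) in ℤ_{87}. Then 77s + 37 ≡ 77t + 37 (mod 87), thus 77(s − t) ≡ 0 (mod 87).
Since gcd(77, 87) = 1, 77 is invertible modulo 87, thus s − t ≡ 0 (mod 87), i.e. s = t.
Therefore φ is injective.
We now compute 77⁻¹ mod 87 explicitly. Euclid's algorithm: 87 = 1·77 + 10, 77 = 7·10 + 7, 10 = 1·7 + 3, 7 = 2·3 + 1; back-substituting gives 1 = 26·77 − 23·87, so 77⁻¹ ≡ 26 (mod 87).
Since φ is injective, we find φ⁻¹(86): we need 77x ≡ 86 − 37 ≡ 49 (mod 87). Using 77⁻¹ = 26: x ≡ 26·49 = 1274 = 14·87 + 56, so x = 56.
Check: φ(56) = 77·56 + 37 = 4349 = 49·87 + 86 ≡ 86 (mod 87).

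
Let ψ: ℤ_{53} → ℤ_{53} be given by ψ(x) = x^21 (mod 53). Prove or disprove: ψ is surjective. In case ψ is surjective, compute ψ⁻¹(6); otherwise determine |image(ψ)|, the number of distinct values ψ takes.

38

Since 53 is prime, the nonzero elements of ℤ_{53} form a cyclic group of order 52.
As gcd(21, 52) = 1, raising to the 21st power is a bijection on this group: if u^21 ≡ v^21 then (uv^{−1})^21 = 1, and the only element of order dividing gcd(21, 52) = 1 is 1, so u = v.
With ψ(0) = 0 this makes ψ injective on all of ℤ_{53}, hence bijective (finite equal-size domain and codomain). In particular ψ is surjective.
Since ψ is surjective, we find the preimage of 6. The inverse of x ↦ x^21 on (ℤ_{53})^× is x ↦ x^5, because 21·5 = 105 = 2·52 + 1 ≡ 1 (mod 52) and x^{52} = 1 for x ≠ 0 (Fermat). So ψ⁻¹(6) = 6^5 mod 53.
Repeated squaring mod 53: 6^1 ≡ 6, 6^2 ≡ 6² = 36, 6^4 ≡ 36² = 1296 ≡ 24. Since 5 = 4 + 1, 6^5 ≡ 24·6: 24·6 = 144 ≡ 38. So 6^5 ≡ 38 (mod 53).
Hence ψ⁻¹(6) = 38.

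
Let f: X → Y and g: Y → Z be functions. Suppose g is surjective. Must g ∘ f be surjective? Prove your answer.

not surjective

No. Take X = {0}, Y = Z = {0, 1, 2, 3, 4}, f(0) = 0, and g = identity (surjective).
Then (g ∘ f)(0) = 0, and 4 ∈ Z has no preimage under g ∘ f, so g ∘ f is not surjective.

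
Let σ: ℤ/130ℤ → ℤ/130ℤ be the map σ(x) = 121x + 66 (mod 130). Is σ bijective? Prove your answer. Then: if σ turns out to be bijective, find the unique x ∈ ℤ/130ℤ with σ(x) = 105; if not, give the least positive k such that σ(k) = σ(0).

39

If σ(u) = σ(v), then 121u ≡ 121v (mod 130). Because gcd(121, 130) = 1, we may cancel 121 to get u ≡ v (mod 130).
We now compute 121⁻¹ mod 130 explicitly. Euclid's algorithm: 130 = 1·121 + 9, 121 = 13·9 + 4, 9 = 2·4 + 1; back-substituting gives 1 = 101·121 − 94·130, so 121⁻¹ ≡ 101 (mod 130).
For any y ∈ ℤ/130ℤ, x = 101(y − 66) mod 130 satisfies σ(x) = 121·101(y − 66) + 66 ≡ y (since 121·101 ≡ 1 mod 130). So every y has a preimage.
Thus σ is bijective.
Since σ is bijective, we compute σ⁻¹(105): solve 121x + 66 ≡ 105 (mod 130), i.e. 121x ≡ 39 (mod 130).
Multiplying by 121⁻¹ = 101 gives x ≡ 101·39 = 3939 = 30·130 + 39 ≡ 39 (mod 130).
Check: σ(39) = 121·39 + 66 = 4785 = 36·130 + 105 ≡ 105 (mod 130).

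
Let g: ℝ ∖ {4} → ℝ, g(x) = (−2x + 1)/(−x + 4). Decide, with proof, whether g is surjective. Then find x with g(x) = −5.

If g(x) = 2, cross-multiplying gives −1(−2x + 1) = −2(−x + 4), which simplifies to −1 = −8 — false.  So 2 has no preimage and g is not surjective.
Solving g(x) = −5: cross-multiplying gives −2x + 1 = −5(−x + 4), which rearranges to −7x = −21, so x = 3.

3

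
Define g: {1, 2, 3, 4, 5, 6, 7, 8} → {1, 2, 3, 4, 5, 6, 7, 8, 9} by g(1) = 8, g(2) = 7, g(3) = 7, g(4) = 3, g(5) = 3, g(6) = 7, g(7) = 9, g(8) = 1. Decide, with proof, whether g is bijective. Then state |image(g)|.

g(2) = 7 = g(3) with 2 ≠ 3, so g is not injective, hence not bijective.
The image of g is {1, 3, 7, 8, 9}, which has 5 elements.

5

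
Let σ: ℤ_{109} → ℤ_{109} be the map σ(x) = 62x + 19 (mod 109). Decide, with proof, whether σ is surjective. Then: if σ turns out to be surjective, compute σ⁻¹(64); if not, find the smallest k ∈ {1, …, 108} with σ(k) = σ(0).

6

Since gcd(62, 109) = 1, 62 is invertible modulo 109. Euclid's algorithm: 109 = 1·62 + 47, 62 = 1·47 + 15, 47 = 3·15 + 2, 15 = 7·2 + 1; back-substituting gives 1 = 51·62 − 29·109, so 62⁻¹ ≡ 51 (mod 109).
Then y ↦ 51(y − 19) is a two-sided inverse to σ, so every y ∈ ℤ_{109} has a preimage.
So σ is surjective.
Since σ is surjective, we compute σ⁻¹(64): solve 62x + 19 ≡ 64 (mod 109), i.e. 62x ≡ 45 (mod 109).
Multiplying by 62⁻¹ = 51 gives x ≡ 51·45 = 2295 = 21·109 + 6 ≡ 6 (mod 109).
Check: σ(6) = 62·6 + 19 = 391 = 3·109 + 64 ≡ 64 (mod 109).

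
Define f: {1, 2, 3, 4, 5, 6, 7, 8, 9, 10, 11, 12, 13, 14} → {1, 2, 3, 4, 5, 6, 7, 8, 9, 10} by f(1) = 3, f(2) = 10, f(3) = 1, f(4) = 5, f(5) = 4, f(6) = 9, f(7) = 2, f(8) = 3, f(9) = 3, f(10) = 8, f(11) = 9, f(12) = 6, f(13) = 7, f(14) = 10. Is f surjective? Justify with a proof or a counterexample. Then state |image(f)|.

10

Every element of the codomain has a preimage: 1 = f(3), 2 = f(7), 3 = f(1), 4 = f(5), 5 = f(4), 6 = f(12), 7 = f(13), 8 = f(10), 9 = f(6), 10 = f(2).
Hence f is surjective.
The image of f is {1, 2, 3, 4, 5, 6, 7, 8, 9, 10}, which has 10 elements.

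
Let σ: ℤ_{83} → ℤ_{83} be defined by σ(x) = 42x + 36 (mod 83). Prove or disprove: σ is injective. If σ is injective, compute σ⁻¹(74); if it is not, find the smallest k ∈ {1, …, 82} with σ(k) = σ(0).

If σ(a) = σ(b), then 42a ≡ 42b (mod 83). Because gcd(42, 83) = 1, we may cancel 42 to get a ≡ b (mod 83).
Hence σ is injective.
We now compute 42⁻¹ mod 83 explicitly. Euclid's algorithm: 83 = 1·42 + 41, 42 = 1·41 + 1; back-substituting gives 1 = 2·42 − 1·83, so 42⁻¹ ≡ 2 (mod 83).
Since σ is injective, we find σ⁻¹(74): we need 42x ≡ 74 − 36 ≡ 38 (mod 83). Using 42⁻¹ = 2: x ≡ 2·38 = 76, so x = 76.
Check: σ(76) = 42·76 + 36 = 3228 = 38·83 + 74 ≡ 74 (mod 83).

76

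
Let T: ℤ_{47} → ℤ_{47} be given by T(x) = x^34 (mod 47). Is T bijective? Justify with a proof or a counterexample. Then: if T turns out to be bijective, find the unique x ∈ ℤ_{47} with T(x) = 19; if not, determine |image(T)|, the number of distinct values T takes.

24

T(23): Repeated squaring mod 47: 23^1 ≡ 23, 23^2 ≡ 23² = 529 ≡ 12, 23^4 ≡ 12² = 144 ≡ 3, 23^8 ≡ 3² = 9, 23^16 ≡ 9² = 81 ≡ 34, 23^32 ≡ 34² = 1156 ≡ 28. Since 34 = 32 + 2, 23^34 ≡ 28·12: 28·12 = 336 ≡ 7. So 23^34 ≡ 7 (mod 47).
T(24): Repeated squaring mod 47: 24^1 ≡ 24, 24^2 ≡ 24² = 576 ≡ 12, 24^4 ≡ 12² = 144 ≡ 3, 24^8 ≡ 3² = 9, 24^16 ≡ 9² = 81 ≡ 34, 24^32 ≡ 34² = 1156 ≡ 28. Since 34 = 32 + 2, 24^34 ≡ 28·12: 28·12 = 336 ≡ 7. So 24^34 ≡ 7 (mod 47).
So T(23) = T(24) = 7 while 23 ≠ 24, hence T is not injective, hence not bijective.
Since T is not bijective, we determine |image(T)|. Computing x^34 mod 47 for each x (by repeated squaring, reducing mod 47 at every step), the values T(0), T(1), …, T(46) are: 0, 1, 27, 4, 24, 34, 14, 36, 37, 16, 25, 8, 2, 21, 32, 42, 12, 6, 9, 18, 17, 3, 28, 7, 7, 28, 3, 17, 18, 9, 6, 12, 42, 32, 21, 2, 8, 25, 16, 37, 36, 14, 34, 24, 4, 27, 1.
The distinct values are {0, 1, 2, 3, 4, 6, 7, 8, 9, 12, 14, 16, 17, 18, 21, 24, 25, 27, 28, 32, 34, 36, 37, 42}; there are 24 of them.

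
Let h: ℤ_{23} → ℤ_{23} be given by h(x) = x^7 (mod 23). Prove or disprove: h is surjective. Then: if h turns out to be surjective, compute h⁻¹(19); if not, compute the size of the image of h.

Since 23 is prime, the nonzero elements of ℤ_{23} form a cyclic group of order 22.
As gcd(7, 22) = 1, raising to the 7th power is a bijection on this group: if x_1^7 ≡ x_2^7 then (x_1x_2^{−1})^7 = 1, and the only element of order dividing gcd(7, 22) = 1 is 1, so x_1 = x_2.
With h(0) = 0 this makes h injective on all of ℤ_{23}, hence bijective (finite equal-size domain and codomain). In particular h is surjective.
Since h is surjective, we find the preimage of 19. The inverse of x ↦ x^7 on (ℤ_{23})^× is x ↦ x^19, because 7·19 = 133 = 6·22 + 1 ≡ 1 (mod 22) and x^{22} = 1 for x ≠ 0 (Fermat). So h⁻¹(19) = 19^19 mod 23.
Repeated squaring mod 23: 19^1 ≡ 19, 19^2 ≡ 19² = 361 ≡ 16, 19^4 ≡ 16² = 256 ≡ 3, 19^8 ≡ 3² = 9, 19^16 ≡ 9² = 81 ≡ 12. Since 19 = 16 + 2 + 1, 19^19 ≡ 12·16·19: 12·16 = 192 ≡ 8, then 8·19 = 152 ≡ 14. So 19^19 ≡ 14 (mod 23).
Hence h⁻¹(19) = 14.

14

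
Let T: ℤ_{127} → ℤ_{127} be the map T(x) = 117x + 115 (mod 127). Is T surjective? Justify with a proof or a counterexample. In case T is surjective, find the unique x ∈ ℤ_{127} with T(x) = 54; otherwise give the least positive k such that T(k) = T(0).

95

Since gcd(117, 127) = 1, 117 is invertible modulo 127. Euclid's algorithm: 127 = 1·117 + 10, 117 = 11·10 + 7, 10 = 1·7 + 3, 7 = 2·3 + 1; back-substituting gives 1 = 38·117 − 35·127, so 117⁻¹ ≡ 38 (mod 127).
For any y ∈ ℤ_{127}, x = 38(y − 115) mod 127 satisfies T(x) = 117·38(y − 115) + 115 ≡ y (since 117·38 ≡ 1 mod 127). So every y has a preimage.
Therefore T is surjective.
Since T is surjective, we find T⁻¹(54): we need 117x ≡ 54 − 115 ≡ 66 (mod 127). Using 117⁻¹ = 38: x ≡ 38·66 = 2508 = 19·127 + 95, so x = 95.
Check: T(95) = 117·95 + 115 = 11230 = 88·127 + 54 ≡ 54 (mod 127).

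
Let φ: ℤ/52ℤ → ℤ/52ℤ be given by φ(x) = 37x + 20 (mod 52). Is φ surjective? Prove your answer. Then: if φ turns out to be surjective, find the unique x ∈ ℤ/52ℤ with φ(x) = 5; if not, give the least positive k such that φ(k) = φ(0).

Since gcd(37, 52) = 1, 37 is invertible modulo 52. Euclid's algorithm: 52 = 1·37 + 15, 37 = 2·15 + 7, 15 = 2·7 + 1; back-substituting gives 1 = 45·37 − 32·52, so 37⁻¹ ≡ 45 (mod 52).
For any y ∈ ℤ/52ℤ, x = 45(y − 20) mod 52 satisfies φ(x) = 37·45(y − 20) + 20 ≡ y (since 37·45 ≡ 1 mod 52). So every y has a preimage.
Thus φ is surjective.
Since φ is surjective, we find φ⁻¹(5): we need 37x ≡ 5 − 20 ≡ 37 (mod 52). Using 37⁻¹ = 45: x ≡ 45·37 = 1665 = 32·52 + 1, so x = 1.
Check: φ(1) = 37·1 + 20 = 57 = 1·52 + 5 ≡ 5 (mod 52).

1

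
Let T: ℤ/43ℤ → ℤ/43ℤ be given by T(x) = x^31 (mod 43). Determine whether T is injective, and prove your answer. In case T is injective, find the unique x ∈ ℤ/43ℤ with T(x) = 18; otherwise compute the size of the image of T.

Since 43 is prime, the nonzero elements of ℤ/43ℤ form a cyclic group of order 42.
As gcd(31, 42) = 1, raising to the 31st power is a bijection on this group: if x_1^31 ≡ x_2^31 then (x_1x_2^{−1})^31 = 1, and the only element of order dividing gcd(31, 42) = 1 is 1, so x_1 = x_2.
With T(0) = 0 this makes T injective on all of ℤ/43ℤ, hence bijective (finite equal-size domain and codomain). In particular T is injective.
Since T is injective, we find the preimage of 18. The inverse of x ↦ x^31 on (ℤ/43ℤ)^× is x ↦ x^19, because 31·19 = 589 = 14·42 + 1 ≡ 1 (mod 42) and x^{42} = 1 for x ≠ 0 (Fermat). So T⁻¹(18) = 18^19 mod 43.
Repeated squaring mod 43: 18^1 ≡ 18, 18^2 ≡ 18² = 324 ≡ 23, 18^4 ≡ 23² = 529 ≡ 13, 18^8 ≡ 13² = 169 ≡ 40, 18^16 ≡ 40² = 1600 ≡ 9. Since 19 = 16 + 2 + 1, 18^19 ≡ 9·23·18: 9·23 = 207 ≡ 35, then 35·18 = 630 ≡ 28. So 18^19 ≡ 28 (mod 43).
Hence T⁻¹(18) = 28.

28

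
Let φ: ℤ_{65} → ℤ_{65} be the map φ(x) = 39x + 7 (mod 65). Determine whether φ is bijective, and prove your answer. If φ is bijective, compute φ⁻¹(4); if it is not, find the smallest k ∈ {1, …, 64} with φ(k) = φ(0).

5

Recall that φ is injective when φ(u) = φ(v) forces u = v.
We have gcd(39, 65) = 13 > 1. Taking u = 0 and v = 5: φ(0) = 7 and φ(5) = 39·5 + 7 = 202 ≡ 7 (mod 65).
So φ(0) = φ(5) while 0 ≠ 5, hence φ is not injective, hence not bijective.
Since φ is not bijective, we find the least positive k with φ(k) = φ(0): this means 39k ≡ 0 (mod 65), i.e. 65 ∣ 39k. Since gcd(39, 65) = 13, dividing through by 13 this holds exactly when 5 ∣ 3k, and as gcd(3, 5) = 1, exactly when 5 ∣ k.
The smallest positive such k is 5.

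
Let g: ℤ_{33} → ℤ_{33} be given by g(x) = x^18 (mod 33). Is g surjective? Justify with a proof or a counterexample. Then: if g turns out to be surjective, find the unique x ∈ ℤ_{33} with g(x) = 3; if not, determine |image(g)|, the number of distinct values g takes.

g(4): Repeated squaring mod 33: 4^1 ≡ 4, 4^2 ≡ 4² = 16, 4^4 ≡ 16² = 256 ≡ 25, 4^8 ≡ 25² = 625 ≡ 31, 4^16 ≡ 31² = 961 ≡ 4. Since 18 = 16 + 2, 4^18 ≡ 4·16: 4·16 = 64 ≡ 31. So 4^18 ≡ 31 (mod 33).
g(7): Repeated squaring mod 33: 7^1 ≡ 7, 7^2 ≡ 7² = 49 ≡ 16, 7^4 ≡ 16² = 256 ≡ 25, 7^8 ≡ 25² = 625 ≡ 31, 7^16 ≡ 31² = 961 ≡ 4. Since 18 = 16 + 2, 7^18 ≡ 4·16: 4·16 = 64 ≡ 31. So 7^18 ≡ 31 (mod 33).
So g(4) = g(7) = 31 while 4 ≠ 7, hence g is not injective.
A non-injective map from the 33-element set ℤ_{33} to itself takes at most 32 distinct values, so it cannot be surjective. So g is not surjective.
Since g is not surjective, we determine |image(g)|. Computing x^18 mod 33 for each x (by repeated squaring, reducing mod 33 at every step), the values g(0), g(1), …, g(32) are: 0, 1, 25, 27, 31, 4, 15, 31, 16, 3, 1, 22, 12, 25, 16, 9, 4, 4, 9, 16, 25, 12, 22, 1, 3, 16, 31, 15, 4, 31, 27, 25, 1.
The distinct values are {0, 1, 3, 4, 9, 12, 15, 16, 22, 25, 27, 31}; there are 12 of them.

12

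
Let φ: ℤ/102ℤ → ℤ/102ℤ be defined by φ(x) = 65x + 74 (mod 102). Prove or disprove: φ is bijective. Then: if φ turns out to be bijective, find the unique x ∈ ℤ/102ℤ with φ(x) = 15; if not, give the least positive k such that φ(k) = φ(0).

65

If φ(x_1) = φ(x_2), then 65x_1 ≡ 65x_2 (mod 102). Because gcd(65, 102) = 1, we may cancel 65 to get x_1 ≡ x_2 (mod 102).
We now compute 65⁻¹ mod 102 explicitly. Euclid's algorithm: 102 = 1·65 + 37, 65 = 1·37 + 28, 37 = 1·28 + 9, 28 = 3·9 + 1; back-substituting gives 1 = 11·65 − 7·102, so 65⁻¹ ≡ 11 (mod 102).
For any y ∈ ℤ/102ℤ, x = 11(y − 74) mod 102 satisfies φ(x) = 65·11(y − 74) + 74 ≡ y (since 65·11 ≡ 1 mod 102). So every y has a preimage.
Thus φ is bijective.
Since φ is bijective, we find φ⁻¹(15): we need 65x ≡ 15 − 74 ≡ 43 (mod 102). Using 65⁻¹ = 11: x ≡ 11·43 = 473 = 4·102 + 65, so x = 65.
Check: φ(65) = 65·65 + 74 = 4299 = 42·102 + 15 ≡ 15 (mod 102).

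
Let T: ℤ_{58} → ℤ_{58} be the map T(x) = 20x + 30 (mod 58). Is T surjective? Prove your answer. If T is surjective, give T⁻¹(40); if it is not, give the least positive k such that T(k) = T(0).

29

Since gcd(20, 58) = 2, we have 20x ≡ 0 (mod 2) for all x, so T(x) ≡ 0 (mod 2).
But 1 ≢ 0 (mod 2), so 1 ∈ ℤ_{58} has no preimage. Thus T is not surjective.
Since T is not surjective, we find the least positive k with T(k) = T(0): this means 20k ≡ 0 (mod 58), i.e. 58 ∣ 20k. Since gcd(20, 58) = 2, dividing through by 2 this holds exactly when 29 ∣ 10k, and as gcd(10, 29) = 1, exactly when 29 ∣ k.
The smallest positive such k is 29.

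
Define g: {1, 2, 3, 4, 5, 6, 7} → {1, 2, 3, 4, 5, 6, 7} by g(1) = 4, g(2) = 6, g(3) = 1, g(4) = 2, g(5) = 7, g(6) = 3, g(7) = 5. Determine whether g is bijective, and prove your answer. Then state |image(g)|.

The values 4, 6, 1, 2, 7, 3, 5 are a permutation of {1, 2, 3, 4, 5, 6, 7}: each element appears exactly once.
So g is injective and surjective, hence bijective.
The image of g is {1, 2, 3, 4, 5, 6, 7}, which has 7 elements.

7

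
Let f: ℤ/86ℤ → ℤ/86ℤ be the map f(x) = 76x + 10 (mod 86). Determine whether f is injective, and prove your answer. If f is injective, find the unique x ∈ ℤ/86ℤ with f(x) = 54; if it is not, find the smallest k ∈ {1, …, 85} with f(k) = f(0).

By definition, f is injective if f(a) = f(b) implies a = b.
We have gcd(76, 86) = 2 > 1. Taking a = 0 and b = 43: f(0) = 10 and f(43) = 76·43 + 10 = 3278 ≡ 10 (mod 86).
So f(0) = f(43) while 0 ≠ 43, thus f is not injective.
Since f is not injective, we find the least positive k with f(k) = f(0): this means 76k ≡ 0 (mod 86), i.e. 86 ∣ 76k. Since gcd(76, 86) = 2, dividing through by 2 this holds exactly when 43 ∣ 38k, and as gcd(38, 43) = 1, exactly when 43 ∣ k.
The smallest positive such k is 43.

43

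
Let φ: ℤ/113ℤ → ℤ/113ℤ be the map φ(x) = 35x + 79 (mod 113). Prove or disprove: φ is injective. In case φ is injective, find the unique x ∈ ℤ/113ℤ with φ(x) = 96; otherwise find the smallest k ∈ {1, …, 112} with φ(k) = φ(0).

36

Recall that injectivity means: for all u, v in the domain, φ(u) = φ(v) implies u = v.
Suppose φ(u) = φ(v) in ℤ/113ℤ. Then 35u + 79 ≡ 35v + 79 (mod 113), thus 35(u − v) ≡ 0 (mod 113).
Since gcd(35, 113) = 1, 35 is invertible modulo 113, therefore u − v ≡ 0 (mod 113), i.e. u = v.
Thus φ is injective.
We now compute 35⁻¹ mod 113 explicitly. Euclid's algorithm: 113 = 3·35 + 8, 35 = 4·8 + 3, 8 = 2·3 + 2, 3 = 1·2 + 1; back-substituting gives 1 = 42·35 − 13·113, so 35⁻¹ ≡ 42 (mod 113).
Since φ is injective, we find φ⁻¹(96): we need 35x ≡ 96 − 79 ≡ 17 (mod 113). Using 35⁻¹ = 42: x ≡ 42·17 = 714 = 6·113 + 36, so x = 36.
Check: φ(36) = 35·36 + 79 = 1339 = 11·113 + 96 ≡ 96 (mod 113).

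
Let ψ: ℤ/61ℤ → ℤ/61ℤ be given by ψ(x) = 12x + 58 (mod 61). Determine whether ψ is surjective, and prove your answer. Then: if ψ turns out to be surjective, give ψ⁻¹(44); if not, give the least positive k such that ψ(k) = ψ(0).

9

Since gcd(12, 61) = 1, 12 is invertible modulo 61. Euclid's algorithm: 61 = 5·12 + 1; back-substituting gives 1 = 56·12 − 11·61, so 12⁻¹ ≡ 56 (mod 61).
For any y ∈ ℤ/61ℤ, x = 56(y − 58) mod 61 satisfies ψ(x) = 12·56(y − 58) + 58 ≡ y (since 12·56 ≡ 1 mod 61). So every y has a preimage.
So ψ is surjective.
Since ψ is surjective, we compute ψ⁻¹(44): solve 12x + 58 ≡ 44 (mod 61), i.e. 12x ≡ 47 (mod 61).
Multiplying by 12⁻¹ = 56 gives x ≡ 56·47 = 2632 = 43·61 + 9 ≡ 9 (mod 61).
Check: ψ(9) = 12·9 + 58 = 166 = 2·61 + 44 ≡ 44 (mod 61).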